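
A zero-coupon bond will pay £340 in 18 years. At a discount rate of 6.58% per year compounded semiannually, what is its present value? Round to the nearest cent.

Growth factor = (1 + 0.0329)^36 ≈ 3.20699282.
P = 340/3.20699282 ≈ 106.0183.

£106.02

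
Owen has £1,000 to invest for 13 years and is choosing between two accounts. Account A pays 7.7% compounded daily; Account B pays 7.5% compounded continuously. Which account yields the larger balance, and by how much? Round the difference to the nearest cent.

Account A, by £69.55

Account A growth factor: (1 + 0.077/365)^4745 ≈ 2.720714229; balance ≈ 2,720.7142.
Account B growth factor: e^(0.075·13) = e^0.975 ≈ 2.651167211; balance ≈ 2,651.1672.
Account A is larger by 69.5470.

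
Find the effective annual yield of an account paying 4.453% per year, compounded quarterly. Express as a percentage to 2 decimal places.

4.53%

EAR = (1 + 4.453%/4)^4 − 1 = (1 + 0.0111325)^4 − 1.
(1 + 0.0111325)^4 ≈ 1.045279, so EAR ≈ 4.52791%.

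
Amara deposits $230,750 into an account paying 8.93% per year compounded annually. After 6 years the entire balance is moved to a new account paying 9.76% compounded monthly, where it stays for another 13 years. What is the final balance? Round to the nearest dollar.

$1,364,052

After 6 years at 8.93%: 230,750 × 1.670648256476 ≈ 385,502.0852.
Then 13 years at 9.76%: 385,502.0852 × 3.538376553618 ≈ 1,364,051.5396.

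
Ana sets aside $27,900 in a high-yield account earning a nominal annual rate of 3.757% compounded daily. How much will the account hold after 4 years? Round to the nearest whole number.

Growth factor = (1 + 0.03757/365)^1460 ≈ 1.1621506141.
A ≈ 27,900 × 1.1621506141 ≈ 32,424.0021.

$32,424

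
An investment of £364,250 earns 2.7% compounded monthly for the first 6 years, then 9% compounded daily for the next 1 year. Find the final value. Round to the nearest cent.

£468,552.13

After 6 years at 2.7%: 364,250 × 1.17564628117 ≈ 428,229.1579.
Then 1 years at 9%: 428,229.1579 × 1.09416214493 ≈ 468,552.1339.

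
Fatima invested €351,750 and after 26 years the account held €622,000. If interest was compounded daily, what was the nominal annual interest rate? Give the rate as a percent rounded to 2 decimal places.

(1 + r/365)^9490 = 622,000/351,750 = 1.7683.
1 + r/365 = 1.7683^(1/9490) ≈ 1.00006, so r/365 ≈ 0.0000600671.
r ≈ 365·0.0000600671 = 2.19245%.

2.19%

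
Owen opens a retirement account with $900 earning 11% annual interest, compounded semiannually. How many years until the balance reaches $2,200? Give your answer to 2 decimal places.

(1 + 0.055)^(2t) = 2,200/900 = 2.4444.
2t·ln(1 + 0.055) = ln(2.4444); 2t = 0.89382/0.0535408 ≈ 16.6942.
t ≈ 8.3471 years.

8.35 years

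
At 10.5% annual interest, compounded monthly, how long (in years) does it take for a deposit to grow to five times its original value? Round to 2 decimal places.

15.39 years

(1 + 0.00875)^(12t) = 5.
12t = ln 5 / ln(1 + 0.00875) ≈ 1.6094/0.00871194 ≈ 184.7393.
t ≈ 15.3949.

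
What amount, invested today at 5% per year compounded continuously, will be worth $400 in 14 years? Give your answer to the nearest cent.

P = A·e^(−rt) = 400·e^(−0.7).
e^(−0.7) ≈ 0.496585304, so P ≈ 198.6341.

$198.63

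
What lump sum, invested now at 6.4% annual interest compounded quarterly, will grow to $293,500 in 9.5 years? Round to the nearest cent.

$160,563.64

Periodic rate = 6.4%/4 = 0.016; 38 periods.
P = 293,500/(1 + 0.016)^38 ≈ 293,500/1.82793564622 ≈ 160,563.6394.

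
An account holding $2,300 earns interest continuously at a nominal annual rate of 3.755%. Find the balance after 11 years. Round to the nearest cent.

$3,476.27

A = P·e^(rt) = 2,300·e^(0.03755·11) = 2,300·e^0.41305.
e^0.41305 ≈ 1.511420595, so A ≈ 3,476.2674.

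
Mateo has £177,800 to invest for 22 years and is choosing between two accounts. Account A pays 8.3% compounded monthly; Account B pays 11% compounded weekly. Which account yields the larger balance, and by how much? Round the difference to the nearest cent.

A: (1 + 0.083/12)^264 ≈ 6.170093870945, so 177,800 × 6.170093870945 ≈ 1,097,042.6903.
B: (1 + 0.11/52)^1144 ≈ 11.21715147482, so 177,800 × 11.21715147482 ≈ 1,994,409.5322.
Difference ≈ 897,366.8420 in favor of B.

Account B, by £897,366.84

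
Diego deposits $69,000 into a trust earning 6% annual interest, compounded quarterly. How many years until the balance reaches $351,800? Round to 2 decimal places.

(1 + 0.015)^(4t) = 351,800/69,000 = 5.0986.
4t·ln(1 + 0.015) = ln(5.0986); 4t = 1.629/0.0148886 ≈ 109.4095.
t ≈ 27.3524 years.

27.35 years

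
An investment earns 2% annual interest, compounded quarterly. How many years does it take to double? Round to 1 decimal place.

(1 + 0.005)^(4t) = 2.
4t = ln 2 / ln(1 + 0.005) ≈ 0.69315/0.00498754 ≈ 138.9757.
t ≈ 34.7439.

34.7 years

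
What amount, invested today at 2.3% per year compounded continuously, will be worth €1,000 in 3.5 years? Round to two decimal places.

€922.65

P = A·e^(−rt) = 1,000·e^(−0.0805).
e^(−0.0805) ≈ 0.922654904, so P ≈ 922.6549.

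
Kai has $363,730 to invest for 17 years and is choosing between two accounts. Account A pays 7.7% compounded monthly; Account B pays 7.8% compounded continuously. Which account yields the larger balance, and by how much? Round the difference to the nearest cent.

Account B, by $28,709.50

Account A growth factor: (1 + 0.077/12)^204 ≈ 3.687018626095; balance ≈ 1,341,079.2849.
Account B growth factor: e^(0.078·17) = e^1.326 ≈ 3.765949422075; balance ≈ 1,369,788.7833.
Account B is larger by 28,709.4984.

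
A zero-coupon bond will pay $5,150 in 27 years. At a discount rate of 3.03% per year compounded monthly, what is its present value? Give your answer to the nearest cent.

Periodic rate = 3.03%/12 = 0.002525; 324 periods.
P = 5,150/(1 + 0.002525)^324 ≈ 5,150/2.263854483 ≈ 2,274.8812.

$2,274.88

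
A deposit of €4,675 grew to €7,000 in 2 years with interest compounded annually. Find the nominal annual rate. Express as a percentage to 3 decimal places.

(1 + r)^2 = 7,000/4,675 = 1.49733.
1 + r = 1.49733^(1/2) ≈ 1.223653, so r ≈ 0.223653.
r ≈ 22.36528%.

22.365%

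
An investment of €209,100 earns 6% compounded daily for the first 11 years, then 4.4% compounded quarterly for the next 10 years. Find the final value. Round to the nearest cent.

After 11 years at 6%: 209,100 × 1.93468739289 ≈ 404,543.1339.
Then 10 years at 4.4%: 404,543.1339 × 1.54898147422 ≈ 626,629.8199.

€626,629.82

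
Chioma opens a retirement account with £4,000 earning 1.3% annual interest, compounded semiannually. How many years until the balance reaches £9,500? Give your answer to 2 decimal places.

We need (1 + 0.0065)^(2t) = 2.375, so 2t = ln 2.375 / ln 1.0065 ≈ 133.5086.
t ≈ 133.5086/2 = 66.7543 years.

66.75 years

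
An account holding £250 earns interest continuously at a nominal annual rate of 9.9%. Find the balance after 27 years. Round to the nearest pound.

A = P·e^(rt) = 250·e^(0.099·27) = 250·e^2.673.
e^2.673 ≈ 14.48335415, so A ≈ 3,620.8385.

£3,621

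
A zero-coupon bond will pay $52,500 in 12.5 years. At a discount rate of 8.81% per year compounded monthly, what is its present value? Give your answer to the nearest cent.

Growth factor = (1 + 0.0881/12)^150 ≈ 2.9958475274.
P = 52,500/2.9958475274 ≈ 17,524.2563.

$17,524.26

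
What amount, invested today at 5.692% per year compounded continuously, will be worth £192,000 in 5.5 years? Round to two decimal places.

£140,391.56

P = A·e^(−rt) = 192,000·e^(−0.31306).
e^(−0.31306) ≈ 0.73120603889, so P ≈ 140,391.5595.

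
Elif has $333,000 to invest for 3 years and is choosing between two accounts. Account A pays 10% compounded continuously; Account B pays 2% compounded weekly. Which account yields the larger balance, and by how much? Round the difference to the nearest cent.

Account A, by $95,915.49

Account A growth factor: e^(0.1·3) = e^0.3 ≈ 1.34985880758; balance ≈ 449,502.9829.
Account B growth factor: (1 + 0.02/52)^156 ≈ 1.0618242978; balance ≈ 353,587.4912.
Account A is larger by 95,915.4918.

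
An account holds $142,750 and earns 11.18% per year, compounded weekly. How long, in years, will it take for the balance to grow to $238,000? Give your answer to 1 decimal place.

We need (1 + 0.00215)^(52t) = 1.6673, so 52t = ln 1.6673 / ln 1.00215 ≈ 238.0117.
t ≈ 238.0117/52 = 4.5771 years.

4.6 years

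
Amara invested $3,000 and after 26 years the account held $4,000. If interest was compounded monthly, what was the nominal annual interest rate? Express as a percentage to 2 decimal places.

1.11%

The 312-period growth factor is 4,000/3,000 = 1.33333.
r/12 = 1.33333^(1/312) − 1 ≈ 0.000922483, so r ≈ 12·0.000922483 = 1.10698%.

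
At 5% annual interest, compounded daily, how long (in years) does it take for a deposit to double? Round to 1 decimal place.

(1 + 0.000136986)^(365t) = 2.
365t = ln 2 / ln(1 + 0.000136986) ≈ 0.69315/0.000136977 ≈ 5060.3210.
t ≈ 13.8639.

13.9 years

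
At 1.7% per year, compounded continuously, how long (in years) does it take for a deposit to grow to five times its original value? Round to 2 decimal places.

94.67 years

e^(0.017t) = 5, so 0.017t = ln 5 ≈ 1.6094.
t ≈ 1.6094/0.017 ≈ 94.6728.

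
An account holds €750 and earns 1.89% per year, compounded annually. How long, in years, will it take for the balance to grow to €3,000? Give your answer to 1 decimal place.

74.0 years

We need (1 + 0.0189)^t = 4, so t = ln 4 / ln 1.0189 ≈ 74.0399.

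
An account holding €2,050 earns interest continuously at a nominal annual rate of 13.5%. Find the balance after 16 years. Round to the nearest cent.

€17,775.83

A = P·e^(rt) = 2,050·e^(0.135·16) = 2,050·e^2.16.
e^2.16 ≈ 8.6711376585, so A ≈ 17,775.8322.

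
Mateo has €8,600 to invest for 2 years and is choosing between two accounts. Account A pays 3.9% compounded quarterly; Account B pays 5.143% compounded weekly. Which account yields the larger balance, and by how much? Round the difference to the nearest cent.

A: (1 + 0.00975)^8 ≈ 1.080714292, so 8,600 × 1.080714292 ≈ 9,294.1429.
B: (1 + 0.05143/52)^104 ≈ 1.108279893, so 8,600 × 1.108279893 ≈ 9,531.2071.
Difference ≈ 237.0642 in favor of B.

Account B, by €237.06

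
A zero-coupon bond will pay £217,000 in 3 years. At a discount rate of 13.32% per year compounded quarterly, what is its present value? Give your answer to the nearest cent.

£146,467.94

Growth factor = (1 + 0.0333)^12 ≈ 1.48155286505.
P = 217,000/1.48155286505 ≈ 146,467.9426.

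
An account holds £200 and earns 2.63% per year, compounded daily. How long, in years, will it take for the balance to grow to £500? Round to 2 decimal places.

34.84 years

We need (1 + 0.0000720548)^(365t) = 2.5, so 365t = ln 2.5 / ln 1.000072 ≈ 12717.0405.
t ≈ 12717.0405/365 = 34.8412 years.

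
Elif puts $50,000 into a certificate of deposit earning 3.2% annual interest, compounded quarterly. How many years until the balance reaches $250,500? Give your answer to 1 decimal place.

We need (1 + 0.008)^(4t) = 5.01, so 4t = ln 5.01 / ln 1.008 ≈ 202.2341.
t ≈ 202.2341/4 = 50.5585 years.

50.6 years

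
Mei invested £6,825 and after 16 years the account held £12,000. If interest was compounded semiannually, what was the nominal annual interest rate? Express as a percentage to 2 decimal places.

3.56%

(1 + r/2)^32 = 12,000/6,825 = 1.75824.
1 + r/2 = 1.75824^(1/32) ≈ 1.017791, so r/2 ≈ 0.0177912.
r ≈ 2·0.0177912 = 3.55825%.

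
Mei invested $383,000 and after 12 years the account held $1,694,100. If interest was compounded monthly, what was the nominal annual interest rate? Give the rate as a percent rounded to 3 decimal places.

The 144-period growth factor is 1,694,100/383,000 = 4.42324.
r/12 = 4.42324^(1/144) − 1 ≈ 0.010379, so r ≈ 12·0.010379 = 12.45479%.

12.455%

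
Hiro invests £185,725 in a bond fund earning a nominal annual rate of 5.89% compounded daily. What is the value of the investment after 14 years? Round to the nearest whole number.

Growth factor = (1 + 0.0589/365)^5110 ≈ 2.28081645773.
A ≈ 185,725 × 2.28081645773 ≈ 423,604.6366.

£423,605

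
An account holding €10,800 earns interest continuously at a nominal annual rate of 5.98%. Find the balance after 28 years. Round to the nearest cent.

€57,624.40

A = P·e^(rt) = 10,800·e^(0.0598·28) = 10,800·e^1.6744.
e^1.6744 ≈ 5.3355928328, so A ≈ 57,624.4026.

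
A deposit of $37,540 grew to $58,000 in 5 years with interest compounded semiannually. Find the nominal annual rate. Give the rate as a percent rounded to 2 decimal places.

The 10-period growth factor is 58,000/37,540 = 1.54502.
r/2 = 1.54502^(1/10) − 1 ≈ 0.0444638, so r ≈ 2·0.0444638 = 8.89275%.

8.89%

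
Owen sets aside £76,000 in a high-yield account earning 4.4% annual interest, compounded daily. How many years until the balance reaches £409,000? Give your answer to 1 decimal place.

(1 + 0.000120548)^(365t) = 409,000/76,000 = 5.3816.
365t·ln(1 + 0.000120548) = ln(5.3816); 365t = 1.683/0.000120541 ≈ 13961.9406.
t ≈ 38.2519 years.

38.3 years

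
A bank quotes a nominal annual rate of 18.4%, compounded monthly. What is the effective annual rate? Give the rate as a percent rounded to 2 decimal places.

20.03%

EAR = (1 + 18.4%/12)^12 − 1 = (1 + 0.0153333)^12 − 1.
(1 + 0.0153333)^12 ≈ 1.200338, so EAR ≈ 20.03385%.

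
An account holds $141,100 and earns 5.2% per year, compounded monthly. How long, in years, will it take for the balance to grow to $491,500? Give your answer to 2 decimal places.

24.05 years

(1 + 0.00433333)^(12t) = 491,500/141,100 = 3.4833.
12t·ln(1 + 0.00433333) = ln(3.4833); 12t = 1.248/0.00432397 ≈ 288.6220.
t ≈ 24.0518 years.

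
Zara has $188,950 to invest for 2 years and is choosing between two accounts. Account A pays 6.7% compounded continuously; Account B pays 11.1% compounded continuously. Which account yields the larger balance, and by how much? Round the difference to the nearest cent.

A: e^(0.067·2) = e^0.134 ≈ 1.14339281964, so 188,950 × 1.14339281964 ≈ 216,044.0733.
B: e^(0.111·2) = e^0.222 ≈ 1.24857137786, so 188,950 × 1.24857137786 ≈ 235,917.5618.
Difference ≈ 19,873.4886 in favor of B.

Account B, by $19,873.49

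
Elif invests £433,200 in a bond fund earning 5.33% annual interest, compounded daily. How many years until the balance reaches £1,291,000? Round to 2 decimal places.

(1 + 0.000146027)^(365t) = 1,291,000/433,200 = 2.9801.
365t·ln(1 + 0.000146027) = ln(2.9801); 365t = 1.092/0.000146017 ≈ 7478.4090.
t ≈ 20.4888 years.

20.49 years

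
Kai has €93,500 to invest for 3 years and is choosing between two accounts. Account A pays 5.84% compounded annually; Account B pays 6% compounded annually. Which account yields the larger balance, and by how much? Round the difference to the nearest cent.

Account A growth factor: (1 + 0.0584)^3 ≈ 1.1856308567; balance ≈ 110,856.4851.
Account B growth factor: (1 + 0.06)^3 ≈ 1.191016; balance ≈ 111,359.9960.
Account B is larger by 503.5109.

Account B, by €503.51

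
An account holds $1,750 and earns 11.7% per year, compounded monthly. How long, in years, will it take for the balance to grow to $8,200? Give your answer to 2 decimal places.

We need (1 + 0.00975)^(12t) = 4.6857, so 12t = ln 4.6857 / ln 1.00975 ≈ 159.1832.
t ≈ 159.1832/12 = 13.2653 years.

13.27 years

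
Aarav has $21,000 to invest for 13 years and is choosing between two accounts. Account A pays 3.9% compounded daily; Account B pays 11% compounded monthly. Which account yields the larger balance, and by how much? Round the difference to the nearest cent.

Account A growth factor: (1 + 0.039/365)^4745 ≈ 1.66025784; balance ≈ 34,865.4146.
Account B growth factor: (1 + 0.11/12)^156 ≈ 4.1515660031; balance ≈ 87,182.8861.
Account B is larger by 52,317.4714.

Account B, by $52,317.47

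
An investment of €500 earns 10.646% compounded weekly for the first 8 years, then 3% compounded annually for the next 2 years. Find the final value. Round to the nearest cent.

€1,242.07

Phase 1: 500·(1 + 0.10646/52)^416 ≈ 1,170.7706.
Phase 2: 1,170.7706·(1 + 0.03)^2 ≈ 1,242.0706.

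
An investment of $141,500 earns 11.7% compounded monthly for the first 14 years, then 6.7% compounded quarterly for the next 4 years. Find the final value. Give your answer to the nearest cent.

After 14 years at 11.7%: 141,500 × 5.10421300187 ≈ 722,246.1398.
Then 4 years at 6.7%: 722,246.1398 × 1.30444837842 ≈ 942,132.8058.

$942,132.81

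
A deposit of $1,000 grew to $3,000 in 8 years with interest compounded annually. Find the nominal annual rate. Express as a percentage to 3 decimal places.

14.720%

The 8-period growth factor is 3,000/1,000 = 3.
r = 3^(1/8) − 1 ≈ 0.147203, i.e. 14.72027%.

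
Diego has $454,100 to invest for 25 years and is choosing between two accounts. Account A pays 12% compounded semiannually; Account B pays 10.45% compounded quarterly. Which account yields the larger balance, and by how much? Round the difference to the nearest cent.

A: (1 + 0.06)^50 ≈ 18.42015427499, so 454,100 × 18.42015427499 ≈ 8,364,592.0563.
B: (1 + 0.026125)^100 ≈ 13.18338294341, so 454,100 × 13.18338294341 ≈ 5,986,574.1946.
Difference ≈ 2,378,017.8617 in favor of A.

Account A, by $2,378,017.86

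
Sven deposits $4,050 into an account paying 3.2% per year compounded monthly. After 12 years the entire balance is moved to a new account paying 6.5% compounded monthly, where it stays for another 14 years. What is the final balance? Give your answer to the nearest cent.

After 12 years at 3.2%: 4,050 × 1.4673952766 ≈ 5,942.9509.
Then 14 years at 6.5%: 5,942.9509 × 2.478229219 ≈ 14,727.9945.

$14,727.99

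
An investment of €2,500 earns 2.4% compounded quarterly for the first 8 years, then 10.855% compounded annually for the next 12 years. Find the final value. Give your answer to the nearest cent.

After 8 years at 2.4%: 2,500 × 1.2109755733 ≈ 3,027.4389.
Then 12 years at 10.855%: 3,027.4389 × 3.4440023216 ≈ 10,426.5067.

€10,426.51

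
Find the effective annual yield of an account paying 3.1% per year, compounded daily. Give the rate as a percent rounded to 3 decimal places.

One year is 365 periods at 0.0000849315 each: (1 + 0.0000849315)^365 ≈ 1.031484.
EAR = 1.031484 − 1 ≈ 3.14841%.

3.148%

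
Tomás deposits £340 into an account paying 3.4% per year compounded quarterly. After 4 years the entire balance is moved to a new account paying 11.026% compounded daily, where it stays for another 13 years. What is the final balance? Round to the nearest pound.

Phase 1: 340·(1 + 0.0085)^16 ≈ 389.3080.
Phase 2: 389.3080·(1 + 0.11026/365)^4745 ≈ 1,631.9557.

£1,632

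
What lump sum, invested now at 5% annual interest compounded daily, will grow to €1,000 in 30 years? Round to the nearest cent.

Growth factor = (1 + 0.05/365)^10950 ≈ 4.48122869.
P = 1,000/4.48122869 ≈ 223.1531.

€223.15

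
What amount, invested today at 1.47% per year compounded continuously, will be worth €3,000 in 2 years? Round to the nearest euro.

€2,913

P = A·e^(−rt) = 3,000·e^(−0.0294).
e^(−0.0294) ≈ 0.9710279756, so P ≈ 2,913.0839.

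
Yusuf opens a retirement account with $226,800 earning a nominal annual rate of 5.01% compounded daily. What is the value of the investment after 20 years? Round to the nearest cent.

Growth factor = (1 + 0.0501/365)^7300 ≈ 2.72353655248.
A ≈ 226,800 × 2.72353655248 ≈ 617,698.0901.

$617,698.09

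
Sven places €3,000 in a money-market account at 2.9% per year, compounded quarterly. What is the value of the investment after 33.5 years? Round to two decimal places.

Growth factor = (1 + 0.00725)^134 ≈ 2.632661316.
A ≈ 3,000 × 2.632661316 ≈ 7,897.9839.

€7,897.98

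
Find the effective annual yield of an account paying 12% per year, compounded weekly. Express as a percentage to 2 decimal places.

One year is 52 periods at 0.00230769 each: (1 + 0.00230769)^52 ≈ 1.127341.
EAR = 1.127341 − 1 ≈ 12.73410%.

12.73%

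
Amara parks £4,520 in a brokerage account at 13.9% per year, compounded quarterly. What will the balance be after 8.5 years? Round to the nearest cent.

Periodic rate = 13.9%/4 = 0.03475; periods = 4·8.5 = 34.
A = 4,520·(1 + 0.03475)^34 ≈ 4,520·3.1945139757 ≈ 14,439.2032.

£14,439.20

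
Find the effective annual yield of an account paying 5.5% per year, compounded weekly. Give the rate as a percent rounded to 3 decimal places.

5.651%

EAR = (1 + 5.5%/52)^52 − 1 = (1 + 0.00105769)^52 − 1.
(1 + 0.00105769)^52 ≈ 1.05651, so EAR ≈ 5.65099%.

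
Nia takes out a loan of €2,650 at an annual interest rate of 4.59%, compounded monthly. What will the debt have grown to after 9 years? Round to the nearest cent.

Growth factor = (1 + 0.003825)^108 ≈ 1.51030551.
A ≈ 2,650 × 1.51030551 ≈ 4,002.3096.

€4,002.31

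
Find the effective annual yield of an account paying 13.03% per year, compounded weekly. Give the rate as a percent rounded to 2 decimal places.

13.90%

EAR = (1 + 13.03%/52)^52 − 1 = (1 + 0.00250577)^52 − 1.
(1 + 0.00250577)^52 ≈ 1.138984, so EAR ≈ 13.89844%.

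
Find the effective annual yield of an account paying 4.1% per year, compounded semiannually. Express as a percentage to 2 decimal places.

4.14%

EAR = (1 + 4.1%/2)^2 − 1 = (1 + 0.0205)^2 − 1.
(1 + 0.0205)^2 ≈ 1.04142, so EAR ≈ 4.14202%.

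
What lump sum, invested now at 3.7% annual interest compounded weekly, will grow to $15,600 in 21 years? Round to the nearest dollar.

Growth factor = (1 + 0.037/52)^1092 ≈ 2.1743367997.
P = 15,600/2.1743367997 ≈ 7,174.6015.

$7,175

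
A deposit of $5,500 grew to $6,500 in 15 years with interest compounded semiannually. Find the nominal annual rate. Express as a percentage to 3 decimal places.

(1 + r/2)^30 = 6,500/5,500 = 1.18182.
1 + r/2 = 1.18182^(1/30) ≈ 1.005584, so r/2 ≈ 0.005584.
r ≈ 2·0.005584 = 1.11680%.

1.117%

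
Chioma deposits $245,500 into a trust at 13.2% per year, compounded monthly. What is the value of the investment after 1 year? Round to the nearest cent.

$279,940.26

Growth factor = (1 + 0.011)^12 ≈ 1.1402861965.
A ≈ 245,500 × 1.1402861965 ≈ 279,940.2612.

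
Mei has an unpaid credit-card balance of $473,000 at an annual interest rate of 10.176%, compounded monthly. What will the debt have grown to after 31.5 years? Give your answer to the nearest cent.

Periodic rate = 10.176%/12 = 0.00848; periods = 12·31.5 = 378.
A = 473,000·(1 + 0.00848)^378 ≈ 473,000·24.335234604187 ≈ 11,510,565.9678.

$11,510,565.97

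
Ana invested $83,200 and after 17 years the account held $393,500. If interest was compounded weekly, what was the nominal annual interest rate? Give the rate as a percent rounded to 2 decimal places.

The 884-period growth factor is 393,500/83,200 = 4.72957.
r/52 = 4.72957^(1/884) − 1 ≈ 0.00175928, so r ≈ 52·0.00175928 = 9.14824%.

9.15%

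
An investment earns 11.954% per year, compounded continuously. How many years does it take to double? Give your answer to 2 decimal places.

5.80 years

e^(0.11954t) = 2, so 0.11954t = ln 2 ≈ 0.69315.
t ≈ 0.69315/0.11954 ≈ 5.7985.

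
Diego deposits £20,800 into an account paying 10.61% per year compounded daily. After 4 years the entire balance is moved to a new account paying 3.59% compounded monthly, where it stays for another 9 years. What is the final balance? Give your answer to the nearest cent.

£43,899.77

After 4 years at 10.61%: 20,800 × 1.5285786682 ≈ 31,794.4363.
Then 9 years at 3.59%: 31,794.4363 × 1.3807373361 ≈ 43,899.7653.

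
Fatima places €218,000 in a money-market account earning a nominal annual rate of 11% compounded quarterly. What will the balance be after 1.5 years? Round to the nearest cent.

Growth factor = (1 + 0.0275)^6 ≈ 1.17676836101.
A ≈ 218,000 × 1.17676836101 ≈ 256,535.5027.

€256,535.50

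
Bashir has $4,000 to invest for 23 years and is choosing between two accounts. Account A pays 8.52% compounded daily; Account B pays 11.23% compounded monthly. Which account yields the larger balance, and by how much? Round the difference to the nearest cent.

Account B, by $23,930.32

A: (1 + 0.0852/365)^8395 ≈ 7.0948653062, so 4,000 × 7.0948653062 ≈ 28,379.4612.
B: (1 + 0.1123/12)^276 ≈ 13.077445872, so 4,000 × 13.077445872 ≈ 52,309.7835.
Difference ≈ 23,930.3223 in favor of B.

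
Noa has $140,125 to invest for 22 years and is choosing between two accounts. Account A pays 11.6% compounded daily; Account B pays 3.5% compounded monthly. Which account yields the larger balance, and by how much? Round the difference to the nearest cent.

Account A, by $1,495,161.04

Account A growth factor: (1 + 0.116/365)^8030 ≈ 12.82754180204; balance ≈ 1,797,459.2950.
Account B growth factor: (1 + 0.035/12)^264 ≈ 2.15734707759; balance ≈ 302,298.2592.
Account A is larger by 1,495,161.0358.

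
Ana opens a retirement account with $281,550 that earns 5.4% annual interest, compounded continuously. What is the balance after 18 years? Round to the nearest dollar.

$744,200

A = P·e^(rt) = 281,550·e^(0.054·18) = 281,550·e^0.972.
e^0.972 ≈ 2.64322562768, so A ≈ 744,200.1755.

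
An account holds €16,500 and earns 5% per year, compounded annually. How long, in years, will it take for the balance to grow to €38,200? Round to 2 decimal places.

We need (1 + 0.05)^t = 2.3152, so t = ln 2.3152 / ln 1.05 ≈ 17.2058.

17.21 years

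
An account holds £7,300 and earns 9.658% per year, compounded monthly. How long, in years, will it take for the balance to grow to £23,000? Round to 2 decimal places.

(1 + 0.00804833)^(12t) = 23,000/7,300 = 3.1507.
12t·ln(1 + 0.00804833) = ln(3.1507); 12t = 1.1476/0.00801612 ≈ 143.1640.
t ≈ 11.9303 years.

11.93 years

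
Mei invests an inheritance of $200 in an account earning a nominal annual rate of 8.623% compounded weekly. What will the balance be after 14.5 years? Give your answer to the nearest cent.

Periodic rate = 8.623%/52 = 0.00165827; periods = 52·14.5 = 754.
A = 200·(1 + 0.08623/52)^754 ≈ 200·3.48789865 ≈ 697.5797.

$697.58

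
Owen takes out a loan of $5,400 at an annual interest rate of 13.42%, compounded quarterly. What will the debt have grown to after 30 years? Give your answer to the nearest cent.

$283,251.83

Growth factor = (1 + 0.03355)^120 ≈ 52.4540417812.
A ≈ 5,400 × 52.4540417812 ≈ 283,251.8256.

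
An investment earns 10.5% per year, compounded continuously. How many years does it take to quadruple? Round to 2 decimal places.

e^(0.105t) = 4, so 0.105t = ln 4 ≈ 1.3863.
t ≈ 1.3863/0.105 ≈ 13.2028.

13.20 years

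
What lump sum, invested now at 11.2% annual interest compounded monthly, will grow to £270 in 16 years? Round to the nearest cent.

£45.36

Growth factor = (1 + 0.112/12)^192 ≈ 5.95177209.
P = 270/5.95177209 ≈ 45.3646.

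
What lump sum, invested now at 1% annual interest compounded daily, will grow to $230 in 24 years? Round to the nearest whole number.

Periodic rate = 1%/365 = 0.0000273973; 8760 periods.
P = 230/(1 + 0.01/365)^8760 ≈ 230/1.27124497 ≈ 180.9250.

$181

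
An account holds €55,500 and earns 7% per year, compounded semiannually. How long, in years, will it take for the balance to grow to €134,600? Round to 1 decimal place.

We need (1 + 0.035)^(2t) = 2.4252, so 2t = ln 2.4252 / ln 1.035 ≈ 25.7525.
t ≈ 25.7525/2 = 12.8763 years.

12.9 years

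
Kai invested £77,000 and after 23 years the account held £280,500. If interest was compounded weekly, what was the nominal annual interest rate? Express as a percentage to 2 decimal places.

5.62%

(1 + r/52)^1196 = 280,500/77,000 = 3.64286.
1 + r/52 = 3.64286^(1/1196) ≈ 1.001081, so r/52 ≈ 0.00108149.
r ≈ 52·0.00108149 = 5.62377%.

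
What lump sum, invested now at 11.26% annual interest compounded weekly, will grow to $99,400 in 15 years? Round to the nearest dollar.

Growth factor = (1 + 0.1126/52)^780 ≈ 5.4041867015.
P = 99,400/5.4041867015 ≈ 18,393.1469.

$18,393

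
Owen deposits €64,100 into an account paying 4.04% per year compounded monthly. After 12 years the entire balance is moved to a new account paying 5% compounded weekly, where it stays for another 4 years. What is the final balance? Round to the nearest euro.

€127,019

After 12 years at 4.04%: 64,100 × 1.62252851964 ≈ 104,004.0781.
Then 4 years at 5%: 104,004.0781 × 1.22128539646 ≈ 127,018.6618.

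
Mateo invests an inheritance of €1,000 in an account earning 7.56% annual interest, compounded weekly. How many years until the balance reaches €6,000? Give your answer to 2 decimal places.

(1 + 0.00145385)^(52t) = 6,000/1,000 = 6.
52t·ln(1 + 0.00145385) = ln(6); 52t = 1.7918/0.00145279 ≈ 1233.3228.
t ≈ 23.7177 years.

23.72 years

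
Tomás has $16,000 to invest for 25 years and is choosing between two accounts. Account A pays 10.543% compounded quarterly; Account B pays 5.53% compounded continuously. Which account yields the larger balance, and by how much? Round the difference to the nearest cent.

Account A, by $152,009.87

A: (1 + 0.0263575)^100 ≈ 13.4854679877, so 16,000 × 13.4854679877 ≈ 215,767.4878.
B: e^(0.0553·25) = e^1.3825 ≈ 3.9848513135, so 16,000 × 3.9848513135 ≈ 63,757.6210.
Difference ≈ 152,009.8668 in favor of A.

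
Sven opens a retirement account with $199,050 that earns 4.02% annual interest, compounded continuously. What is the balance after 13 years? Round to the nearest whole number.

$335,679

A = P·e^(rt) = 199,050·e^(0.0402·13) = 199,050·e^0.5226.
e^0.5226 ≈ 1.68640661177, so A ≈ 335,679.2361.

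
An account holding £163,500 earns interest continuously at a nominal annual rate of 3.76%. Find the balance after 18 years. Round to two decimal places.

£321,697.93

A = P·e^(rt) = 163,500·e^(0.0376·18) = 163,500·e^0.6768.
e^0.6768 ≈ 1.96757141897, so A ≈ 321,697.9270.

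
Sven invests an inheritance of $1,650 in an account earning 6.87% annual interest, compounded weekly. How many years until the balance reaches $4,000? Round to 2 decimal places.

12.90 years

(1 + 0.00132115)^(52t) = 4,000/1,650 = 2.4242.
52t·ln(1 + 0.00132115) = ln(2.4242); 52t = 0.88552/0.00132028 ≈ 670.7046.
t ≈ 12.8982 years.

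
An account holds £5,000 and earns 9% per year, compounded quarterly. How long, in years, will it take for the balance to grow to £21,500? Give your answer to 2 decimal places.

16.39 years

We need (1 + 0.0225)^(4t) = 4.3, so 4t = ln 4.3 / ln 1.0225 ≈ 65.5539.
t ≈ 65.5539/4 = 16.3885 years.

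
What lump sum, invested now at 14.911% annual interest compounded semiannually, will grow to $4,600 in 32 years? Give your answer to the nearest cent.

Growth factor = (1 + 0.074555)^64 ≈ 99.68585915.
P = 4,600/99.68585915 ≈ 46.1450.

$46.14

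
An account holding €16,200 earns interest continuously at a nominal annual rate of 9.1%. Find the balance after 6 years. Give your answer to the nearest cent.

€27,966.61

A = P·e^(rt) = 16,200·e^(0.091·6) = 16,200·e^0.546.
e^0.546 ≈ 1.7263338534, so A ≈ 27,966.6084.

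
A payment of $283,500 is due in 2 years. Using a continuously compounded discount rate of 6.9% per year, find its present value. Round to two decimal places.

P = A·e^(−rt) = 283,500·e^(−0.138).
e^(−0.138) ≈ 0.871098691746, so P ≈ 246,956.4791.

$246,956.48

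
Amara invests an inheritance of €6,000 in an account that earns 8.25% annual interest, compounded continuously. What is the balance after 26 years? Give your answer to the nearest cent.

A = P·e^(rt) = 6,000·e^(0.0825·26) = 6,000·e^2.145.
e^2.145 ≈ 8.5420412373, so A ≈ 51,252.2474.

€51,252.25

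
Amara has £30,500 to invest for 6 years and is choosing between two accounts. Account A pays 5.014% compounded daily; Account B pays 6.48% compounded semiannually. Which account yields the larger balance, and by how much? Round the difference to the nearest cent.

A: (1 + 0.05014/365)^2190 ≈ 1.3509652524, so 30,500 × 1.3509652524 ≈ 41,204.4402.
B: (1 + 0.0324)^12 ≈ 1.4661417146, so 30,500 × 1.4661417146 ≈ 44,717.3223.
Difference ≈ 3,512.8821 in favor of B.

Account B, by £3,512.88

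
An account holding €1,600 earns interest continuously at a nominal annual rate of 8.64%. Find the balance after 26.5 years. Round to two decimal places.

€15,793.58

A = P·e^(rt) = 1,600·e^(0.0864·26.5) = 1,600·e^2.2896.
e^2.2896 ≈ 9.870988496, so A ≈ 15,793.5816.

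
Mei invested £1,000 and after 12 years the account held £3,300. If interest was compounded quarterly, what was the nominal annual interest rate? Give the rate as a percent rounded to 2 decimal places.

10.07%

The 48-period growth factor is 3,300/1,000 = 3.3.
r/4 = 3.3^(1/48) − 1 ≈ 0.0251853, so r ≈ 4·0.0251853 = 10.07412%.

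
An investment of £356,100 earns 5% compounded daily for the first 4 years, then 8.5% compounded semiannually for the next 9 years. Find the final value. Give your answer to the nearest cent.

£920,013.22

Phase 1: 356,100·(1 + 0.05/365)^1460 ≈ 434,935.5647.
Phase 2: 434,935.5647·(1 + 0.0425)^18 ≈ 920,013.2180.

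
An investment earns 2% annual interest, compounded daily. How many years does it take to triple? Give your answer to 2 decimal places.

(1 + 0.0000547945)^(365t) = 3.
365t = ln 3 / ln(1 + 0.0000547945) ≈ 1.0986/5.4793e-05 ≈ 20050.2236.
t ≈ 54.9321.

54.93 years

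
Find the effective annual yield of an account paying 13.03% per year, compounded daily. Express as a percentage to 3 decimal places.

13.914%

One year is 365 periods at 0.000356986 each: (1 + 0.000356986)^365 ≈ 1.139144.
EAR = 1.139144 − 1 ≈ 13.91436%.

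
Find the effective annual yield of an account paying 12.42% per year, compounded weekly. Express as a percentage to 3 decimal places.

One year is 52 periods at 0.00238846 each: (1 + 0.00238846)^52 ≈ 1.132075.
EAR = 1.132075 − 1 ≈ 13.20746%.

13.207%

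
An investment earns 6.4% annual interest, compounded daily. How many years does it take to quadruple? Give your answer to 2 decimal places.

21.66 years

(1 + 0.000175342)^(365t) = 4.
365t = ln 4 / ln(1 + 0.000175342) ≈ 1.3863/0.000175327 ≈ 7906.9032.
t ≈ 21.6627.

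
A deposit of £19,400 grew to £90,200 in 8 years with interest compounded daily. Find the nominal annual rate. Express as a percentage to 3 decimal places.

19.215%

(1 + r/365)^2920 = 90,200/19,400 = 4.64948.
1 + r/365 = 4.64948^(1/2920) ≈ 1.000526, so r/365 ≈ 0.000526425.
r ≈ 365·0.000526425 = 19.21451%.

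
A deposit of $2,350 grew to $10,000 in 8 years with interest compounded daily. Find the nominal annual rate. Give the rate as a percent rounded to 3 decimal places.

18.107%

The 2920-period growth factor is 10,000/2,350 = 4.25532.
r/365 = 4.25532^(1/2920) − 1 ≈ 0.000496072, so r ≈ 365·0.000496072 = 18.10661%.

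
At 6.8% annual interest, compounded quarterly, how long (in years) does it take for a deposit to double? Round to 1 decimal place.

10.3 years

(1 + 0.017)^(4t) = 2.
4t = ln 2 / ln(1 + 0.017) ≈ 0.69315/0.0168571 ≈ 41.1190.
t ≈ 10.2797.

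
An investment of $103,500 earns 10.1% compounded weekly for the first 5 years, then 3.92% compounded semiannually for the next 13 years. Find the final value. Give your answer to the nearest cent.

$283,936.90

Phase 1: 103,500·(1 + 0.101/52)^260 ≈ 171,414.0225.
Phase 2: 171,414.0225·(1 + 0.0196)^26 ≈ 283,936.9043.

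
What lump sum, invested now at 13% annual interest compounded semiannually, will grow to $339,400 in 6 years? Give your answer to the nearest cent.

$159,410.36

Growth factor = (1 + 0.065)^12 ≈ 2.12909624155.
P = 339,400/2.12909624155 ≈ 159,410.3608.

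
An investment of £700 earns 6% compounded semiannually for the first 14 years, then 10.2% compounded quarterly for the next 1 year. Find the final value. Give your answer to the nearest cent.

Phase 1: 700·(1 + 0.03)^28 ≈ 1,601.5494.
Phase 2: 1,601.5494·(1 + 0.0255)^4 ≈ 1,771.2628.

£1,771.26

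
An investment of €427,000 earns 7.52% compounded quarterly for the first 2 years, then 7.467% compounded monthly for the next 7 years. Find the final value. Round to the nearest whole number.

After 2 years at 7.52%: 427,000 × 1.16067729878 ≈ 495,609.2066.
Then 7 years at 7.467%: 495,609.2066 × 1.68382921686 ≈ 834,521.2622.

€834,521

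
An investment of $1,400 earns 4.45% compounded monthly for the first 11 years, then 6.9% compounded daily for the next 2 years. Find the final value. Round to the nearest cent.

After 11 years at 4.45%: 1,400 × 1.630023812 ≈ 2,282.0333.
Then 2 years at 6.9%: 2,282.0333 × 1.147960578 ≈ 2,619.6843.

$2,619.68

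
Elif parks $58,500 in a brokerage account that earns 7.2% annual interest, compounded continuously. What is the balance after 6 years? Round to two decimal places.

$90,109.60

A = P·e^(rt) = 58,500·e^(0.072·6) = 58,500·e^0.432.
e^0.432 ≈ 1.5403351152, so A ≈ 90,109.6042.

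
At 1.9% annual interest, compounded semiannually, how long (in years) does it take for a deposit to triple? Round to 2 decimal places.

58.10 years

(1 + 0.0095)^(2t) = 3.
2t = ln 3 / ln(1 + 0.0095) ≈ 1.0986/0.00945516 ≈ 116.1918.
t ≈ 58.0959.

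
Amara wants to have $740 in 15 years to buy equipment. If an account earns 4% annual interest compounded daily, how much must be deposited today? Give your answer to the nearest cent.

$406.13

Growth factor = (1 + 0.04/365)^5475 ≈ 1.8220589.
P = 740/1.8220589 ≈ 406.1340.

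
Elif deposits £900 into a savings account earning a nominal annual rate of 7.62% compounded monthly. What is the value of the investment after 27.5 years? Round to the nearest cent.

Periodic rate = 7.62%/12 = 0.00635; periods = 12·27.5 = 330.
A = 900·(1 + 0.00635)^330 ≈ 900·8.07582329 ≈ 7,268.2410.

£7,268.24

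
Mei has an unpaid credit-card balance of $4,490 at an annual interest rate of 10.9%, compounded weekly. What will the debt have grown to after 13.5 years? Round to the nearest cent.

$19,527.28

Periodic rate = 10.9%/52 = 0.00209615; periods = 52·13.5 = 702.
A = 4,490·(1 + 0.109/52)^702 ≈ 4,490·4.349060769 ≈ 19,527.2829.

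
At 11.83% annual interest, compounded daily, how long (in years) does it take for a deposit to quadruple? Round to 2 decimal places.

(1 + 0.00032411)^(365t) = 4.
365t = ln 4 / ln(1 + 0.00032411) ≈ 1.3863/0.000324057 ≈ 4277.9327.
t ≈ 11.7204.

11.72 years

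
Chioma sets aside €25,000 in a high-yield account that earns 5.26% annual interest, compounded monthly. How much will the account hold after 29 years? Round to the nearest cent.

Growth factor = (1 + 0.0526/12)^348 ≈ 4.58168378469.
A ≈ 25,000 × 4.58168378469 ≈ 114,542.0946.

€114,542.09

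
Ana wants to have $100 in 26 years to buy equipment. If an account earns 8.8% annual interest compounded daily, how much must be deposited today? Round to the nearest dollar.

Growth factor = (1 + 0.088/365)^9490 ≈ 9.8524902.
P = 100/9.8524902 ≈ 10.1497.

$10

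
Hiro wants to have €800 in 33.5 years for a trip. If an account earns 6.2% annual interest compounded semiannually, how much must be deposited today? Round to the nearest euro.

€103

Growth factor = (1 + 0.031)^67 ≈ 7.73268954.
P = 800/7.73268954 ≈ 103.4569.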